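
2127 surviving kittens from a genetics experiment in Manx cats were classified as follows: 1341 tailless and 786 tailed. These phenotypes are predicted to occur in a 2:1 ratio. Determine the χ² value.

12.544

Total ratio parts = 3. Expected numbers out of 2127:
  tailless: 2127 × 2/3 = 1418
  tailed: 2127 × 1/3 = 709
χ² = Σ (O − E)² / E
  tailless: (1341 − 1418)² / 1418 = 4.1812
  tailed: (786 − 709)² / 709 = 8.3625
χ² = 4.1812 + 8.3625 = 12.5437 ≈ 12.544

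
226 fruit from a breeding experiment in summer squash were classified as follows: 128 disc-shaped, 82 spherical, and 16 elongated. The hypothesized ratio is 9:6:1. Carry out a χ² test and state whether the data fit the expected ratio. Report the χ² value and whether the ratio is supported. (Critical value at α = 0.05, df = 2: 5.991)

The 9:6:1 ratio has 16 parts, so with N = 226 the expected counts are:
  disc-shaped: 226 × 9/16 = 127.125
  spherical: 226 × 6/16 = 84.75
  elongated: 226 × 1/16 = 14.125
χ² = Σ (O − E)² / E
  disc-shaped: (128 − 127.125)² / 127.125 = 0.0060
  spherical: (82 − 84.75)² / 84.75 = 0.0892
  elongated: (16 − 14.125)² / 14.125 = 0.2489
χ² = 0.0060 + 0.0892 + 0.2489 = 0.3441 ≈ 0.344
Degrees of freedom = 3 − 1 = 2; critical value at α = 0.05 is 5.991.
Since 0.344 < 5.991, we fail to reject the null hypothesis — the data are consistent with the 9:6:1 ratio.

0.344; consistent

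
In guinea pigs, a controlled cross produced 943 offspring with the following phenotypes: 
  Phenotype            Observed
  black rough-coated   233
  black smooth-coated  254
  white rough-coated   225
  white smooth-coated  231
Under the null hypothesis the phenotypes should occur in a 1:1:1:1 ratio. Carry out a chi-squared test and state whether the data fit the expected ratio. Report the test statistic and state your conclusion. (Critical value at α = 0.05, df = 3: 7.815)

The 1:1:1:1 ratio has 4 parts, so with N = 943 the expected counts are:
  black rough-coated: 943 × 1/4 = 235.75
  black smooth-coated: 943 × 1/4 = 235.75
  white rough-coated: 943 × 1/4 = 235.75
  white smooth-coated: 943 × 1/4 = 235.75
χ² = Σ (O − E)² / E
  black rough-coated: (233 − 235.75)² / 235.75 = 0.0321
  black smooth-coated: (254 − 235.75)² / 235.75 = 1.4128
  white rough-coated: (225 − 235.75)² / 235.75 = 0.4902
  white smooth-coated: (231 − 235.75)² / 235.75 = 0.0957
χ² = 0.0321 + 1.4128 + 0.4902 + 0.0957 = 2.0308 ≈ 2.031
Degrees of freedom = 4 − 1 = 3; critical value at α = 0.05 is 7.815.
Since 2.031 < 7.815, we fail to reject the null hypothesis — the data are consistent with the 1:1:1:1 ratio.

2.031; consistent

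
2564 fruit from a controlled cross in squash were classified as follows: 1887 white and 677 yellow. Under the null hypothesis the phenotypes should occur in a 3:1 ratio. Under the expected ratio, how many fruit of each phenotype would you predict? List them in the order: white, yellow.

Expected counts for N = 2564 under a 3:1 ratio (total parts = 4):
  white: 2564 × 3/4 = 1923
  yellow: 2564 × 1/4 = 641

1923, 641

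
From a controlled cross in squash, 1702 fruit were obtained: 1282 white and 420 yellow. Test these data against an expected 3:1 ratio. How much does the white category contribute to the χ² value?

Expected counts for N = 1702 under a 3:1 ratio (total parts = 4):
  white: 1702 × 3/4 = 1276.5
  yellow: 1702 × 1/4 = 425.5
Contribution of white: (1282 − 1276.5)² / 1276.5 = 0.0237

0.024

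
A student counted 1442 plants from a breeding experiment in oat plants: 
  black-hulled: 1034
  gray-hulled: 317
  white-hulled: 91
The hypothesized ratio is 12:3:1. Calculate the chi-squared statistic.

Under the 12:3:1 hypothesis (Σ ratio = 16, N = 1442):
  black-hulled: 1442 × 12/16 = 1081.5
  gray-hulled: 1442 × 3/16 = 270.375
  white-hulled: 1442 × 1/16 = 90.125
χ² = Σ (O − E)² / E
  black-hulled: (1034 − 1081.5)² / 1081.5 = 2.0862
  gray-hulled: (317 − 270.375)² / 270.375 = 8.0403
  white-hulled: (91 − 90.125)² / 90.125 = 0.0085
χ² = 2.0862 + 8.0403 + 0.0085 = 10.135

10.135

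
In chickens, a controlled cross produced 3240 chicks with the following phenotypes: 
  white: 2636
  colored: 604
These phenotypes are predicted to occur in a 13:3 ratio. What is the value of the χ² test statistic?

0.025

Total ratio parts = 16. Expected numbers out of 3240:
  white: 3240 × 13/16 = 2632.5
  colored: 3240 × 3/16 = 607.5
χ² = Σ (O − E)² / E
  white: (2636 − 2632.5)² / 2632.5 = 0.0047
  colored: (604 − 607.5)² / 607.5 = 0.0202
χ² = 0.0047 + 0.0202 = 0.0249 ≈ 0.025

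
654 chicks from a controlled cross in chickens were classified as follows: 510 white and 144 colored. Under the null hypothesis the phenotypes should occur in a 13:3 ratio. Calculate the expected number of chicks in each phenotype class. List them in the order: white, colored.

Under the 13:3 hypothesis (Σ ratio = 16, N = 654):
  white: 654 × 13/16 = 531.375
  colored: 654 × 3/16 = 122.625

531.375, 122.625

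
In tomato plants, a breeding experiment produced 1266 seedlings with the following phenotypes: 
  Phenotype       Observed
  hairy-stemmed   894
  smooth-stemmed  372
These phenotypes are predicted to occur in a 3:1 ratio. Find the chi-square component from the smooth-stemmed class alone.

9.732

Under the 3:1 hypothesis (Σ ratio = 4, N = 1266):
  hairy-stemmed: 1266 × 3/4 = 949.5
  smooth-stemmed: 1266 × 1/4 = 316.5
Contribution of smooth-stemmed: (372 − 316.5)² / 316.5 = 9.7322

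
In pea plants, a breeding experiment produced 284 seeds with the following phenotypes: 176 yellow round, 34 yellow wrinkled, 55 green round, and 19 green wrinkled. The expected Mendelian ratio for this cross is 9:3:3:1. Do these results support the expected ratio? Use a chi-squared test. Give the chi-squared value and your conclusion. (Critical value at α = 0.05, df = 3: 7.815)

8.757; not consistent

Total ratio parts = 16. Expected numbers out of 284:
  yellow round: 284 × 9/16 = 159.75
  yellow wrinkled: 284 × 3/16 = 53.25
  green round: 284 × 3/16 = 53.25
  green wrinkled: 284 × 1/16 = 17.75
χ² = Σ (O − E)² / E
  yellow round: (176 − 159.75)² / 159.75 = 1.6530
  yellow wrinkled: (34 − 53.25)² / 53.25 = 6.9589
  green round: (55 − 53.25)² / 53.25 = 0.0575
  green wrinkled: (19 − 17.75)² / 17.75 = 0.0880
χ² = 1.6530 + 6.9589 + 0.0575 + 0.0880 = 8.7574 ≈ 8.757
Degrees of freedom = 4 − 1 = 3; critical value at α = 0.05 is 7.815.
Since 8.757 > 7.815, we reject the null hypothesis — the data do not fit the 9:3:3:1 ratio.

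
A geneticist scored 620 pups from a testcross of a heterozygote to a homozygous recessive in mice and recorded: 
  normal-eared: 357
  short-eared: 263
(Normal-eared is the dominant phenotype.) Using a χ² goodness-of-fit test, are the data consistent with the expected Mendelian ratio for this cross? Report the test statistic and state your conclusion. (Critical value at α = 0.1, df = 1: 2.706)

A testcross of a heterozygote (Aa × aa) gives a 1:1 phenotypic ratio.
Under the 1:1 hypothesis (Σ ratio = 2, N = 620):
  normal-eared: 620 × 1/2 = 310
  short-eared: 620 × 1/2 = 310
χ² = Σ (O − E)² / E
  normal-eared: (357 − 310)² / 310 = 7.1258
  short-eared: (263 − 310)² / 310 = 7.1258
χ² = 7.1258 + 7.1258 = 14.2516 ≈ 14.252
Degrees of freedom = 2 − 1 = 1; critical value at α = 0.1 is 2.706.
Since 14.252 > 2.706, we reject the null hypothesis — the data do not fit the 1:1 ratio.

14.252; not consistent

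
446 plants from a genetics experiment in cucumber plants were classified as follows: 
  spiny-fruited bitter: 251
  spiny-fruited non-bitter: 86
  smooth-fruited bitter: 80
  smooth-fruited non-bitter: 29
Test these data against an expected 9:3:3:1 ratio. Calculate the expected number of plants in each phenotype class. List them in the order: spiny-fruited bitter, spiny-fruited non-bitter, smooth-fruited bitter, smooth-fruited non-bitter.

250.875, 83.625, 83.625, 27.875

Expected counts for N = 446 under a 9:3:3:1 ratio (total parts = 16):
  spiny-fruited bitter: 446 × 9/16 = 250.875
  spiny-fruited non-bitter: 446 × 3/16 = 83.625
  smooth-fruited bitter: 446 × 3/16 = 83.625
  smooth-fruited non-bitter: 446 × 1/16 = 27.875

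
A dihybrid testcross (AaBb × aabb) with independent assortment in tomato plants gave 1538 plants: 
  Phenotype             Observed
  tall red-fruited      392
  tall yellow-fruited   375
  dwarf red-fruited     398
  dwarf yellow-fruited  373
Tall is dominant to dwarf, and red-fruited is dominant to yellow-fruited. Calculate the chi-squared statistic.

A dihybrid testcross with independent assortment gives a 1:1:1:1 ratio.
Under the 1:1:1:1 hypothesis (Σ ratio = 4, N = 1538):
  tall red-fruited: 1538 × 1/4 = 384.5
  tall yellow-fruited: 1538 × 1/4 = 384.5
  dwarf red-fruited: 1538 × 1/4 = 384.5
  dwarf yellow-fruited: 1538 × 1/4 = 384.5
χ² = Σ (O − E)² / E
  tall red-fruited: (392 − 384.5)² / 384.5 = 0.1463
  tall yellow-fruited: (375 − 384.5)² / 384.5 = 0.2347
  dwarf red-fruited: (398 − 384.5)² / 384.5 = 0.4740
  dwarf yellow-fruited: (373 − 384.5)² / 384.5 = 0.3440
χ² = 0.1463 + 0.2347 + 0.4740 + 0.3440 = 1.199

1.199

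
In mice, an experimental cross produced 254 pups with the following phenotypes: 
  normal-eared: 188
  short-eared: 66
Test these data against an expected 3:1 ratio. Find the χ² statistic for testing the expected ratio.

0.131

Total ratio parts = 4. Expected numbers out of 254:
  normal-eared: 254 × 3/4 = 190.5
  short-eared: 254 × 1/4 = 63.5
χ² = Σ (O − E)² / E
  normal-eared: (188 − 190.5)² / 190.5 = 0.0328
  short-eared: (66 − 63.5)² / 63.5 = 0.0984
χ² = 0.0328 + 0.0984 = 0.1312 ≈ 0.131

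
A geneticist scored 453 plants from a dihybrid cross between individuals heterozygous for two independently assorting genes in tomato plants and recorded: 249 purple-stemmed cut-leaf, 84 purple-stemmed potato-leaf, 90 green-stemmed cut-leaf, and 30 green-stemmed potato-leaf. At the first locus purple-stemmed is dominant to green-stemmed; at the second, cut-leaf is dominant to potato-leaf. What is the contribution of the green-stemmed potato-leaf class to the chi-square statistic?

0.101

A dihybrid F₂ with independent assortment and complete dominance at both loci gives a 9:3:3:1 phenotypic ratio.
Expected counts for N = 453 under a 9:3:3:1 ratio (total parts = 16):
  purple-stemmed cut-leaf: 453 × 9/16 = 254.8125
  purple-stemmed potato-leaf: 453 × 3/16 = 84.9375
  green-stemmed cut-leaf: 453 × 3/16 = 84.9375
  green-stemmed potato-leaf: 453 × 1/16 = 28.3125
Contribution of green-stemmed potato-leaf: (30 − 28.3125)² / 28.3125 = 0.1006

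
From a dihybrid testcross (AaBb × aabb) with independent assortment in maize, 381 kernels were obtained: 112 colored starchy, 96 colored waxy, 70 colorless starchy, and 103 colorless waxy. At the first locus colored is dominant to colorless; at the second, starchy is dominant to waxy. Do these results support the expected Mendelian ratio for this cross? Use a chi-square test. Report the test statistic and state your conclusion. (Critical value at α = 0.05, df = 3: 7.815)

A dihybrid testcross with independent assortment gives a 1:1:1:1 ratio.
Under the 1:1:1:1 hypothesis (Σ ratio = 4, N = 381):
  colored starchy: 381 × 1/4 = 95.25
  colored waxy: 381 × 1/4 = 95.25
  colorless starchy: 381 × 1/4 = 95.25
  colorless waxy: 381 × 1/4 = 95.25
χ² = Σ (O − E)² / E
  colored starchy: (112 − 95.25)² / 95.25 = 2.9455
  colored waxy: (96 − 95.25)² / 95.25 = 0.0059
  colorless starchy: (70 − 95.25)² / 95.25 = 6.6936
  colorless waxy: (103 − 95.25)² / 95.25 = 0.6306
χ² = 2.9455 + 0.0059 + 6.6936 + 0.6306 = 10.2756 ≈ 10.276
Degrees of freedom = 4 − 1 = 3; critical value at α = 0.05 is 7.815.
Since 10.276 > 7.815, we reject the null hypothesis — the data do not fit the 1:1:1:1 ratio.

10.276; not consistent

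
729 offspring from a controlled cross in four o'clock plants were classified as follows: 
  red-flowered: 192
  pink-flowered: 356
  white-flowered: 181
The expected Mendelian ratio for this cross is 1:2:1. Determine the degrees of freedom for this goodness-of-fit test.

A goodness-of-fit test with 3 phenotype classes has df = 3 − 1 = 2.

2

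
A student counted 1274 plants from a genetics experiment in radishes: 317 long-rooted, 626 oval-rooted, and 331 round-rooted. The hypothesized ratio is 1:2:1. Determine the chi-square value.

Under the 1:2:1 hypothesis (Σ ratio = 4, N = 1274):
  long-rooted: 1274 × 1/4 = 318.5
  oval-rooted: 1274 × 2/4 = 637
  round-rooted: 1274 × 1/4 = 318.5
χ² = Σ (O − E)² / E
  long-rooted: (317 − 318.5)² / 318.5 = 0.0071
  oval-rooted: (626 − 637)² / 637 = 0.1900
  round-rooted: (331 − 318.5)² / 318.5 = 0.4906
χ² = 0.0071 + 0.1900 + 0.4906 = 0.6877 ≈ 0.688

0.688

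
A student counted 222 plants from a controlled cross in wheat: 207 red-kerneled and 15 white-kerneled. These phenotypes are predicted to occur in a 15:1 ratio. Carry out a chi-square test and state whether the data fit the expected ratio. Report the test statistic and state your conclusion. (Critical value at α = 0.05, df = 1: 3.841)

0.097; consistent

Total ratio parts = 16. Expected numbers out of 222:
  red-kerneled: 222 × 15/16 = 208.125
  white-kerneled: 222 × 1/16 = 13.875
χ² = Σ (O − E)² / E
  red-kerneled: (207 − 208.125)² / 208.125 = 0.0061
  white-kerneled: (15 − 13.875)² / 13.875 = 0.0912
χ² = 0.0061 + 0.0912 = 0.0973 ≈ 0.097
Degrees of freedom = 2 − 1 = 1; critical value at α = 0.05 is 3.841.
Since 0.097 < 3.841, we fail to reject the null hypothesis — the data are consistent with the 15:1 ratio.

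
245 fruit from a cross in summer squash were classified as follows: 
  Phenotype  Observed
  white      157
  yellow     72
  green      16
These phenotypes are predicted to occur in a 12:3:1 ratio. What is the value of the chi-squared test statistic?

18.712

Under the 12:3:1 hypothesis (Σ ratio = 16, N = 245):
  white: 245 × 12/16 = 183.75
  yellow: 245 × 3/16 = 45.9375
  green: 245 × 1/16 = 15.3125
χ² = Σ (O − E)² / E
  white: (157 − 183.75)² / 183.75 = 3.8942
  yellow: (72 − 45.9375)² / 45.9375 = 14.7865
  green: (16 − 15.3125)² / 15.3125 = 0.0309
χ² = 3.8942 + 14.7865 + 0.0309 = 18.7116 ≈ 18.712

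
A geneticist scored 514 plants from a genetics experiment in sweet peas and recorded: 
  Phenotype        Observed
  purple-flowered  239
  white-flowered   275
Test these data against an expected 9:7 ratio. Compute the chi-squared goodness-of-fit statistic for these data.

19.863

Under the 9:7 hypothesis (Σ ratio = 16, N = 514):
  purple-flowered: 514 × 9/16 = 289.125
  white-flowered: 514 × 7/16 = 224.875
χ² = Σ (O − E)² / E
  purple-flowered: (239 − 289.125)² / 289.125 = 8.6901
  white-flowered: (275 − 224.875)² / 224.875 = 11.1729
χ² = 8.6901 + 11.1729 = 19.863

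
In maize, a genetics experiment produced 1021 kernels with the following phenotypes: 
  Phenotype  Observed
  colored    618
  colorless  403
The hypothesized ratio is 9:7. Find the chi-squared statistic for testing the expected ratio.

The 9:7 ratio has 16 parts, so with N = 1021 the expected counts are:
  colored: 1021 × 9/16 = 574.3125
  colorless: 1021 × 7/16 = 446.6875
χ² = Σ (O − E)² / E
  colored: (618 − 574.3125)² / 574.3125 = 3.3233
  colorless: (403 − 446.6875)² / 446.6875 = 4.2728
χ² = 3.3233 + 4.2728 = 7.5961 ≈ 7.596

7.596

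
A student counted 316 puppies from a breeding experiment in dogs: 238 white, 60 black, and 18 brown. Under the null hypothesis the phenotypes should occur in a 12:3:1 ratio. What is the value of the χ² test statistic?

Expected counts for N = 316 under a 12:3:1 ratio (total parts = 16):
  white: 316 × 12/16 = 237
  black: 316 × 3/16 = 59.25
  brown: 316 × 1/16 = 19.75
χ² = Σ (O − E)² / E
  white: (238 − 237)² / 237 = 0.0042
  black: (60 − 59.25)² / 59.25 = 0.0095
  brown: (18 − 19.75)² / 19.75 = 0.1551
χ² = 0.0042 + 0.0095 + 0.1551 = 0.1688 ≈ 0.169

0.169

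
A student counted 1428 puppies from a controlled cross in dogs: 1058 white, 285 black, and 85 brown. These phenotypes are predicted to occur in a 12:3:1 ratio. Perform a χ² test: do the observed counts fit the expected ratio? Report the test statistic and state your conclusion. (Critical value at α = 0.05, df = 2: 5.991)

1.472; consistent

Total ratio parts = 16. Expected numbers out of 1428:
  white: 1428 × 12/16 = 1071
  black: 1428 × 3/16 = 267.75
  brown: 1428 × 1/16 = 89.25
χ² = Σ (O − E)² / E
  white: (1058 − 1071)² / 1071 = 0.1578
  black: (285 − 267.75)² / 267.75 = 1.1113
  brown: (85 − 89.25)² / 89.25 = 0.2024
χ² = 0.1578 + 1.1113 + 0.2024 = 1.4715 ≈ 1.472
Degrees of freedom = 3 − 1 = 2; critical value at α = 0.05 is 5.991.
Since 1.472 < 5.991, we fail to reject the null hypothesis — the data are consistent with the 12:3:1 ratio.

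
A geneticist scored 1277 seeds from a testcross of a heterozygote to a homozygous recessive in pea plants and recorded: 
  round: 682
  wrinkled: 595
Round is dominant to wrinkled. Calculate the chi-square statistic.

A testcross of a heterozygote (Aa × aa) gives a 1:1 phenotypic ratio.
The 1:1 ratio has 2 parts, so with N = 1277 the expected counts are:
  round: 1277 × 1/2 = 638.5
  wrinkled: 1277 × 1/2 = 638.5
χ² = Σ (O − E)² / E
  round: (682 − 638.5)² / 638.5 = 2.9636
  wrinkled: (595 − 638.5)² / 638.5 = 2.9636
χ² = 2.9636 + 2.9636 = 5.9272 ≈ 5.927

5.927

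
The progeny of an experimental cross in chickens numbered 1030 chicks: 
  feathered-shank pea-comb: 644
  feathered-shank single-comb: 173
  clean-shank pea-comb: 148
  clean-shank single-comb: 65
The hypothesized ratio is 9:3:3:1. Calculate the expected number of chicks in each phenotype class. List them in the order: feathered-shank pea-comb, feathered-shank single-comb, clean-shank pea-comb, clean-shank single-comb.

579.375, 193.125, 193.125, 64.375

The 9:3:3:1 ratio has 16 parts, so with N = 1030 the expected counts are:
  feathered-shank pea-comb: 1030 × 9/16 = 579.375
  feathered-shank single-comb: 1030 × 3/16 = 193.125
  clean-shank pea-comb: 1030 × 3/16 = 193.125
  clean-shank single-comb: 1030 × 1/16 = 64.375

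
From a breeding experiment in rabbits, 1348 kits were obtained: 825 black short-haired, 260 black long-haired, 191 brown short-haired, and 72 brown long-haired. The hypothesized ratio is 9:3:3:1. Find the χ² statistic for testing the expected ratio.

Expected counts for N = 1348 under a 9:3:3:1 ratio (total parts = 16):
  black short-haired: 1348 × 9/16 = 758.25
  black long-haired: 1348 × 3/16 = 252.75
  brown short-haired: 1348 × 3/16 = 252.75
  brown long-haired: 1348 × 1/16 = 84.25
χ² = Σ (O − E)² / E
  black short-haired: (825 − 758.25)² / 758.25 = 5.8761
  black long-haired: (260 − 252.75)² / 252.75 = 0.2080
  brown short-haired: (191 − 252.75)² / 252.75 = 15.0863
  brown long-haired: (72 − 84.25)² / 84.25 = 1.7812
χ² = 5.8761 + 0.2080 + 15.0863 + 1.7812 = 22.9516 ≈ 22.952

22.952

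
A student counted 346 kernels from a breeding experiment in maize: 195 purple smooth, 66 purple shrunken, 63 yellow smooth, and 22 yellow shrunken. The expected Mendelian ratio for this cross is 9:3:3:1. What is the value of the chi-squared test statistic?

The 9:3:3:1 ratio has 16 parts, so with N = 346 the expected counts are:
  purple smooth: 346 × 9/16 = 194.625
  purple shrunken: 346 × 3/16 = 64.875
  yellow smooth: 346 × 3/16 = 64.875
  yellow shrunken: 346 × 1/16 = 21.625
χ² = Σ (O − E)² / E
  purple smooth: (195 − 194.625)² / 194.625 = 0.0007
  purple shrunken: (66 − 64.875)² / 64.875 = 0.0195
  yellow smooth: (63 − 64.875)² / 64.875 = 0.0542
  yellow shrunken: (22 − 21.625)² / 21.625 = 0.0065
χ² = 0.0007 + 0.0195 + 0.0542 + 0.0065 = 0.0809 ≈ 0.081

0.081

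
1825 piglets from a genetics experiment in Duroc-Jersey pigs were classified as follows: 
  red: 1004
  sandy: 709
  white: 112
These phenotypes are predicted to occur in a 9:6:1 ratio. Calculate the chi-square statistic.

Total ratio parts = 16. Expected numbers out of 1825:
  red: 1825 × 9/16 = 1026.5625
  sandy: 1825 × 6/16 = 684.375
  white: 1825 × 1/16 = 114.0625
χ² = Σ (O − E)² / E
  red: (1004 − 1026.5625)² / 1026.5625 = 0.4959
  sandy: (709 − 684.375)² / 684.375 = 0.8861
  white: (112 − 114.0625)² / 114.0625 = 0.0373
χ² = 0.4959 + 0.8861 + 0.0373 = 1.4193 ≈ 1.419

1.419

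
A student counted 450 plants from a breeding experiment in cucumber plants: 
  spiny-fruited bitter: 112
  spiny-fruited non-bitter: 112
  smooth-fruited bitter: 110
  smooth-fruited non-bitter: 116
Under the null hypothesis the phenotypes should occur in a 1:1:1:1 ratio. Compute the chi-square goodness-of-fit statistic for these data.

0.169

Expected counts for N = 450 under a 1:1:1:1 ratio (total parts = 4):
  spiny-fruited bitter: 450 × 1/4 = 112.5
  spiny-fruited non-bitter: 450 × 1/4 = 112.5
  smooth-fruited bitter: 450 × 1/4 = 112.5
  smooth-fruited non-bitter: 450 × 1/4 = 112.5
χ² = Σ (O − E)² / E
  spiny-fruited bitter: (112 − 112.5)² / 112.5 = 0.0022
  spiny-fruited non-bitter: (112 − 112.5)² / 112.5 = 0.0022
  smooth-fruited bitter: (110 − 112.5)² / 112.5 = 0.0556
  smooth-fruited non-bitter: (116 − 112.5)² / 112.5 = 0.1089
χ² = 0.0022 + 0.0022 + 0.0556 + 0.1089 = 0.1689 ≈ 0.169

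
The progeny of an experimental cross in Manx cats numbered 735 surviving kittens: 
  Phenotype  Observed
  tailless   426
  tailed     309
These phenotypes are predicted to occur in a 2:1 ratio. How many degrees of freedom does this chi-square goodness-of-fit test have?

A goodness-of-fit test with 2 phenotype classes has df = 2 − 1 = 1.

1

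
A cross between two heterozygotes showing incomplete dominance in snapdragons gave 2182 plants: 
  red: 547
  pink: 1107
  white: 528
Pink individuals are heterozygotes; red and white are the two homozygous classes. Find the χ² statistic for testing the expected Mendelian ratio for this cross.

With incomplete dominance, a heterozygote × heterozygote cross gives a 1:2:1 phenotypic ratio.
The 1:2:1 ratio has 4 parts, so with N = 2182 the expected counts are:
  red: 2182 × 1/4 = 545.5
  pink: 2182 × 2/4 = 1091
  white: 2182 × 1/4 = 545.5
χ² = Σ (O − E)² / E
  red: (547 − 545.5)² / 545.5 = 0.0041
  pink: (1107 − 1091)² / 1091 = 0.2346
  white: (528 − 545.5)² / 545.5 = 0.5614
χ² = 0.0041 + 0.2346 + 0.5614 = 0.8001 ≈ 0.800

0.800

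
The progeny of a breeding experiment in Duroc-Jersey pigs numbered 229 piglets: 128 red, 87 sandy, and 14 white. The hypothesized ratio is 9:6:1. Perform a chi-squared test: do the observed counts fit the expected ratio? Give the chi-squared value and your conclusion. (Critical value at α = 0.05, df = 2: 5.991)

Total ratio parts = 16. Expected numbers out of 229:
  red: 229 × 9/16 = 128.8125
  sandy: 229 × 6/16 = 85.875
  white: 229 × 1/16 = 14.3125
χ² = Σ (O − E)² / E
  red: (128 − 128.8125)² / 128.8125 = 0.0051
  sandy: (87 − 85.875)² / 85.875 = 0.0147
  white: (14 − 14.3125)² / 14.3125 = 0.0068
χ² = 0.0051 + 0.0147 + 0.0068 = 0.0266 ≈ 0.027
Degrees of freedom = 3 − 1 = 2; critical value at α = 0.05 is 5.991.
Since 0.027 < 5.991, we fail to reject the null hypothesis — the data are consistent with the 9:6:1 ratio.

0.027; consistent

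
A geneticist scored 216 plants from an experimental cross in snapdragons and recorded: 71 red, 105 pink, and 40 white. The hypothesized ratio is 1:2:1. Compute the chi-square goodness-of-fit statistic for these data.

Expected counts for N = 216 under a 1:2:1 ratio (total parts = 4):
  red: 216 × 1/4 = 54
  pink: 216 × 2/4 = 108
  white: 216 × 1/4 = 54
χ² = Σ (O − E)² / E
  red: (71 − 54)² / 54 = 5.3519
  pink: (105 − 108)² / 108 = 0.0833
  white: (40 − 54)² / 54 = 3.6296
χ² = 5.3519 + 0.0833 + 3.6296 = 9.0648 ≈ 9.065

9.065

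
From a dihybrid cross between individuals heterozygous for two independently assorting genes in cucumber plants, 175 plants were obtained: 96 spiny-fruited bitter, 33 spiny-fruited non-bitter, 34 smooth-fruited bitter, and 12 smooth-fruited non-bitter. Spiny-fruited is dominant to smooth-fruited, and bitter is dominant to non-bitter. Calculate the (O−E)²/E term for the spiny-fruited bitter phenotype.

0.060

A dihybrid F₂ with independent assortment and complete dominance at both loci gives a 9:3:3:1 phenotypic ratio.
Total ratio parts = 16. Expected numbers out of 175:
  spiny-fruited bitter: 175 × 9/16 = 98.4375
  spiny-fruited non-bitter: 175 × 3/16 = 32.8125
  smooth-fruited bitter: 175 × 3/16 = 32.8125
  smooth-fruited non-bitter: 175 × 1/16 = 10.9375
Contribution of spiny-fruited bitter: (96 − 98.4375)² / 98.4375 = 0.0604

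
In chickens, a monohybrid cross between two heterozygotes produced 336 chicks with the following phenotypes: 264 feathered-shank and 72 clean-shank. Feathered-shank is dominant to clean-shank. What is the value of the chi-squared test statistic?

2.286

For a monohybrid cross between heterozygotes with complete dominance, the expected phenotypic ratio is 3:1.
Expected counts for N = 336 under a 3:1 ratio (total parts = 4):
  feathered-shank: 336 × 3/4 = 252
  clean-shank: 336 × 1/4 = 84
χ² = Σ (O − E)² / E
  feathered-shank: (264 − 252)² / 252 = 0.5714
  clean-shank: (72 − 84)² / 84 = 1.7143
χ² = 0.5714 + 1.7143 = 2.2857 ≈ 2.286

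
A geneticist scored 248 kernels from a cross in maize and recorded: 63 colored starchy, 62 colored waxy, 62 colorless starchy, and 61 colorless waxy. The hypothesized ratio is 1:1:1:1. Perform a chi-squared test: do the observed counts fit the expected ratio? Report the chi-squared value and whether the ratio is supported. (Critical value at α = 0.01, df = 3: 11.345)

0.032; consistent

Under the 1:1:1:1 hypothesis (Σ ratio = 4, N = 248):
  colored starchy: 248 × 1/4 = 62
  colored waxy: 248 × 1/4 = 62
  colorless starchy: 248 × 1/4 = 62
  colorless waxy: 248 × 1/4 = 62
χ² = Σ (O − E)² / E
  colored starchy: (63 − 62)² / 62 = 0.0161
  colored waxy: (62 − 62)² / 62 = 0.0000
  colorless starchy: (62 − 62)² / 62 = 0.0000
  colorless waxy: (61 − 62)² / 62 = 0.0161
χ² = 0.0161 + 0.0000 + 0.0000 + 0.0161 = 0.0322 ≈ 0.032
Degrees of freedom = 4 − 1 = 3; critical value at α = 0.01 is 11.345.
Since 0.032 < 11.345, we fail to reject the null hypothesis — the data are consistent with the 1:1:1:1 ratio.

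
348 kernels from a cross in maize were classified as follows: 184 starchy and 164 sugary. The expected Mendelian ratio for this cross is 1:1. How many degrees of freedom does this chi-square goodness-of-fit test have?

A goodness-of-fit test with 2 phenotype classes has df = 2 − 1 = 1.

1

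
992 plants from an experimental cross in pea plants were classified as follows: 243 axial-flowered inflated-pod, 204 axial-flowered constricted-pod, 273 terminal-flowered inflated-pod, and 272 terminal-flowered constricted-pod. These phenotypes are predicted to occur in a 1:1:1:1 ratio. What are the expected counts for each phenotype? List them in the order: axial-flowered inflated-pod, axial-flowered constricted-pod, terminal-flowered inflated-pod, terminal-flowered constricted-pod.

248, 248, 248, 248

The 1:1:1:1 ratio has 4 parts, so with N = 992 the expected counts are:
  axial-flowered inflated-pod: 992 × 1/4 = 248
  axial-flowered constricted-pod: 992 × 1/4 = 248
  terminal-flowered inflated-pod: 992 × 1/4 = 248
  terminal-flowered constricted-pod: 992 × 1/4 = 248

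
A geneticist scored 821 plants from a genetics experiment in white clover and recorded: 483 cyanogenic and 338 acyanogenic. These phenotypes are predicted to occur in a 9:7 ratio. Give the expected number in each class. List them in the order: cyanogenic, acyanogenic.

461.8125, 359.1875

Total ratio parts = 16. Expected numbers out of 821:
  cyanogenic: 821 × 9/16 = 461.8125
  acyanogenic: 821 × 7/16 = 359.1875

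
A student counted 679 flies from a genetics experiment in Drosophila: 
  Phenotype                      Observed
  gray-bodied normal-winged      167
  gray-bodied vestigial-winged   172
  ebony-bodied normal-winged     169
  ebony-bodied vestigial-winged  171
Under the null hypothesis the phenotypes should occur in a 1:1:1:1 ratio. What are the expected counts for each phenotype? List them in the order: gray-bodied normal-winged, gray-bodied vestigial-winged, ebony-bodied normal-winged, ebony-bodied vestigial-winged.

Under the 1:1:1:1 hypothesis (Σ ratio = 4, N = 679):
  gray-bodied normal-winged: 679 × 1/4 = 169.75
  gray-bodied vestigial-winged: 679 × 1/4 = 169.75
  ebony-bodied normal-winged: 679 × 1/4 = 169.75
  ebony-bodied vestigial-winged: 679 × 1/4 = 169.75

169.75, 169.75, 169.75, 169.75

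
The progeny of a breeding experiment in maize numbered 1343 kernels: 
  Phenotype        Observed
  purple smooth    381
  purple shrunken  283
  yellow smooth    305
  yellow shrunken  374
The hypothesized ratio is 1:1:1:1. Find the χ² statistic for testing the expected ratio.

21.560

The 1:1:1:1 ratio has 4 parts, so with N = 1343 the expected counts are:
  purple smooth: 1343 × 1/4 = 335.75
  purple shrunken: 1343 × 1/4 = 335.75
  yellow smooth: 1343 × 1/4 = 335.75
  yellow shrunken: 1343 × 1/4 = 335.75
χ² = Σ (O − E)² / E
  purple smooth: (381 − 335.75)² / 335.75 = 6.0985
  purple shrunken: (283 − 335.75)² / 335.75 = 8.2876
  yellow smooth: (305 − 335.75)² / 335.75 = 2.8163
  yellow shrunken: (374 − 335.75)² / 335.75 = 4.3576
χ² = 6.0985 + 8.2876 + 2.8163 + 4.3576 = 21.560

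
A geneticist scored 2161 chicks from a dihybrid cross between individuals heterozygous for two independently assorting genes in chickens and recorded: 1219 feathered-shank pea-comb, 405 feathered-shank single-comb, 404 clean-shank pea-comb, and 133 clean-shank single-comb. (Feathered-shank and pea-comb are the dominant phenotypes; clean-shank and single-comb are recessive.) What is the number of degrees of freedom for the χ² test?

3

A dihybrid F₂ with independent assortment and complete dominance at both loci gives a 9:3:3:1 phenotypic ratio.
A goodness-of-fit test with 4 phenotype classes has df = 4 − 1 = 3.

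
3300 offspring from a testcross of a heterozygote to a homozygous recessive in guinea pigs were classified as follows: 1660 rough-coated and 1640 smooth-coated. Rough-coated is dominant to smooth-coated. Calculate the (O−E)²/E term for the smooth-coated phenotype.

0.061

A testcross of a heterozygote (Aa × aa) gives a 1:1 phenotypic ratio.
Total ratio parts = 2. Expected numbers out of 3300:
  rough-coated: 3300 × 1/2 = 1650
  smooth-coated: 3300 × 1/2 = 1650
Contribution of smooth-coated: (1640 − 1650)² / 1650 = 0.0606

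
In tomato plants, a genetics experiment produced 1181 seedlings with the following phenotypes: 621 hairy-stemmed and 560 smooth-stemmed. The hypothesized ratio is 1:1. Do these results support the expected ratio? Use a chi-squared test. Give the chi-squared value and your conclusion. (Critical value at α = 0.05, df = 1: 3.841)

3.151; consistent

The 1:1 ratio has 2 parts, so with N = 1181 the expected counts are:
  hairy-stemmed: 1181 × 1/2 = 590.5
  smooth-stemmed: 1181 × 1/2 = 590.5
χ² = Σ (O − E)² / E
  hairy-stemmed: (621 − 590.5)² / 590.5 = 1.5754
  smooth-stemmed: (560 − 590.5)² / 590.5 = 1.5754
χ² = 1.5754 + 1.5754 = 3.1508 ≈ 3.151
Degrees of freedom = 2 − 1 = 1; critical value at α = 0.05 is 3.841.
Since 3.151 < 3.841, we fail to reject the null hypothesis — the data are consistent with the 1:1 ratio.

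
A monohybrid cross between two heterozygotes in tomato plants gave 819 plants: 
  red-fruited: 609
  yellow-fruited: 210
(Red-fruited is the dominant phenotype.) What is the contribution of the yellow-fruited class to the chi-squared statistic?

0.135

For a monohybrid cross between heterozygotes with complete dominance, the expected phenotypic ratio is 3:1.
Under the 3:1 hypothesis (Σ ratio = 4, N = 819):
  red-fruited: 819 × 3/4 = 614.25
  yellow-fruited: 819 × 1/4 = 204.75
Contribution of yellow-fruited: (210 − 204.75)² / 204.75 = 0.1346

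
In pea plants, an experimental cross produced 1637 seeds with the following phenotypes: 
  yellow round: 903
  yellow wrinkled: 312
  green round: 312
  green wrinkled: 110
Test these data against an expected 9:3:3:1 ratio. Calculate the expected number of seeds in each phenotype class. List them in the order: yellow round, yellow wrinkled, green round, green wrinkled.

920.8125, 306.9375, 306.9375, 102.3125

Under the 9:3:3:1 hypothesis (Σ ratio = 16, N = 1637):
  yellow round: 1637 × 9/16 = 920.8125
  yellow wrinkled: 1637 × 3/16 = 306.9375
  green round: 1637 × 3/16 = 306.9375
  green wrinkled: 1637 × 1/16 = 102.3125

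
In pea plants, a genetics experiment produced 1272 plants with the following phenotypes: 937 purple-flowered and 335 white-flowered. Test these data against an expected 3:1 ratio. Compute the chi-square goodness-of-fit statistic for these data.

Expected counts for N = 1272 under a 3:1 ratio (total parts = 4):
  purple-flowered: 1272 × 3/4 = 954
  white-flowered: 1272 × 1/4 = 318
χ² = Σ (O − E)² / E
  purple-flowered: (937 − 954)² / 954 = 0.3029
  white-flowered: (335 − 318)² / 318 = 0.9088
χ² = 0.3029 + 0.9088 = 1.2117 ≈ 1.212

1.212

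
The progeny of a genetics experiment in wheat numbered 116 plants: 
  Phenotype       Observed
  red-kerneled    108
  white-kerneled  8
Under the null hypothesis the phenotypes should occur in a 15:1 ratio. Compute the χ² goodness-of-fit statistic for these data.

0.083

The 15:1 ratio has 16 parts, so with N = 116 the expected counts are:
  red-kerneled: 116 × 15/16 = 108.75
  white-kerneled: 116 × 1/16 = 7.25
χ² = Σ (O − E)² / E
  red-kerneled: (108 − 108.75)² / 108.75 = 0.0052
  white-kerneled: (8 − 7.25)² / 7.25 = 0.0776
χ² = 0.0052 + 0.0776 = 0.0828 ≈ 0.083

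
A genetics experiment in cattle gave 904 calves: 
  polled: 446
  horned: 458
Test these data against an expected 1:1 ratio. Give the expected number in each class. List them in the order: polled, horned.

Total ratio parts = 2. Expected numbers out of 904:
  polled: 904 × 1/2 = 452
  horned: 904 × 1/2 = 452

452, 452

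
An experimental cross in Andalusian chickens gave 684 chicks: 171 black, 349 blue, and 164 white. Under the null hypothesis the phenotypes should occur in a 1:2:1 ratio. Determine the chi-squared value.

The 1:2:1 ratio has 4 parts, so with N = 684 the expected counts are:
  black: 684 × 1/4 = 171
  blue: 684 × 2/4 = 342
  white: 684 × 1/4 = 171
χ² = Σ (O − E)² / E
  black: (171 − 171)² / 171 = 0.0000
  blue: (349 − 342)² / 342 = 0.1433
  white: (164 − 171)² / 171 = 0.2865
χ² = 0.0000 + 0.1433 + 0.2865 = 0.4298 ≈ 0.430

0.430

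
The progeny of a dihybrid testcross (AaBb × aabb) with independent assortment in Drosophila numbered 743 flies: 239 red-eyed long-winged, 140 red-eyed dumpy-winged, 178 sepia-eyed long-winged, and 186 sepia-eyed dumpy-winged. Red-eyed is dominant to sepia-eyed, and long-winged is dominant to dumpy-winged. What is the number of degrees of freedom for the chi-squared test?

A dihybrid testcross with independent assortment gives a 1:1:1:1 ratio.
A goodness-of-fit test with 4 phenotype classes has df = 4 − 1 = 3.

3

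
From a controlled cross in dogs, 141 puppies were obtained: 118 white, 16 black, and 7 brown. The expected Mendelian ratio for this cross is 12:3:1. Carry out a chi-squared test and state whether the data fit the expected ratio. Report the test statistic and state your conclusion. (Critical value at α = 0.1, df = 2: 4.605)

Expected counts for N = 141 under a 12:3:1 ratio (total parts = 16):
  white: 141 × 12/16 = 105.75
  black: 141 × 3/16 = 26.4375
  brown: 141 × 1/16 = 8.8125
χ² = Σ (O − E)² / E
  white: (118 − 105.75)² / 105.75 = 1.4190
  black: (16 − 26.4375)² / 26.4375 = 4.1207
  brown: (7 − 8.8125)² / 8.8125 = 0.3728
χ² = 1.4190 + 4.1207 + 0.3728 = 5.9125 ≈ 5.913
Degrees of freedom = 3 − 1 = 2; critical value at α = 0.1 is 4.605.
Since 5.913 > 4.605, we reject the null hypothesis — the data do not fit the 12:3:1 ratio.

5.913; not consistent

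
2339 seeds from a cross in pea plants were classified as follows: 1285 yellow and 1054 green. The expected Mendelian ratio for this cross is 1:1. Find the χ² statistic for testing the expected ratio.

22.814

Total ratio parts = 2. Expected numbers out of 2339:
  yellow: 2339 × 1/2 = 1169.5
  green: 2339 × 1/2 = 1169.5
χ² = Σ (O − E)² / E
  yellow: (1285 − 1169.5)² / 1169.5 = 11.4068
  green: (1054 − 1169.5)² / 1169.5 = 11.4068
χ² = 11.4068 + 11.4068 = 22.8136 ≈ 22.814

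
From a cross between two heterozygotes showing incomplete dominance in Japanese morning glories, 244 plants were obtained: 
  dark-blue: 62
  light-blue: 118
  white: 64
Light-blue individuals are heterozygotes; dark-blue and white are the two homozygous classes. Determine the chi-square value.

0.295

With incomplete dominance, a heterozygote × heterozygote cross gives a 1:2:1 phenotypic ratio.
Expected counts for N = 244 under a 1:2:1 ratio (total parts = 4):
  dark-blue: 244 × 1/4 = 61
  light-blue: 244 × 2/4 = 122
  white: 244 × 1/4 = 61
χ² = Σ (O − E)² / E
  dark-blue: (62 − 61)² / 61 = 0.0164
  light-blue: (118 − 122)² / 122 = 0.1311
  white: (64 − 61)² / 61 = 0.1475
χ² = 0.0164 + 0.1311 + 0.1475 = 0.295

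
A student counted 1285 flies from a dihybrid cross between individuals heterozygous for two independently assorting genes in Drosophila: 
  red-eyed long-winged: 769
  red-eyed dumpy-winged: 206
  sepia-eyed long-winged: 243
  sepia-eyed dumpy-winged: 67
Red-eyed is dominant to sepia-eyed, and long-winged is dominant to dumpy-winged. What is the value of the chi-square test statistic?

10.242

A dihybrid F₂ with independent assortment and complete dominance at both loci gives a 9:3:3:1 phenotypic ratio.
Under the 9:3:3:1 hypothesis (Σ ratio = 16, N = 1285):
  red-eyed long-winged: 1285 × 9/16 = 722.8125
  red-eyed dumpy-winged: 1285 × 3/16 = 240.9375
  sepia-eyed long-winged: 1285 × 3/16 = 240.9375
  sepia-eyed dumpy-winged: 1285 × 1/16 = 80.3125
χ² = Σ (O − E)² / E
  red-eyed long-winged: (769 − 722.8125)² / 722.8125 = 2.9514
  red-eyed dumpy-winged: (206 − 240.9375)² / 240.9375 = 5.0662
  sepia-eyed long-winged: (243 − 240.9375)² / 240.9375 = 0.0177
  sepia-eyed dumpy-winged: (67 − 80.3125)² / 80.3125 = 2.2067
χ² = 2.9514 + 5.0662 + 0.0177 + 2.2067 = 10.242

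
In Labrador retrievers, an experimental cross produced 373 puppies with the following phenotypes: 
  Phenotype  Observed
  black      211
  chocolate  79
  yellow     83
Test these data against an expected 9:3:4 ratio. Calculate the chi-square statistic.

Total ratio parts = 16. Expected numbers out of 373:
  black: 373 × 9/16 = 209.8125
  chocolate: 373 × 3/16 = 69.9375
  yellow: 373 × 4/16 = 93.25
χ² = Σ (O − E)² / E
  black: (211 − 209.8125)² / 209.8125 = 0.0067
  chocolate: (79 − 69.9375)² / 69.9375 = 1.1743
  yellow: (83 − 93.25)² / 93.25 = 1.1267
χ² = 0.0067 + 1.1743 + 1.1267 = 2.3077 ≈ 2.308

2.308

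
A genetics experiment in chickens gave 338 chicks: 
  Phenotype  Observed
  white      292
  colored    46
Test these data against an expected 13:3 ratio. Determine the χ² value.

Under the 13:3 hypothesis (Σ ratio = 16, N = 338):
  white: 338 × 13/16 = 274.625
  colored: 338 × 3/16 = 63.375
χ² = Σ (O − E)² / E
  white: (292 − 274.625)² / 274.625 = 1.0993
  colored: (46 − 63.375)² / 63.375 = 4.7636
χ² = 1.0993 + 4.7636 = 5.8629 ≈ 5.863

5.863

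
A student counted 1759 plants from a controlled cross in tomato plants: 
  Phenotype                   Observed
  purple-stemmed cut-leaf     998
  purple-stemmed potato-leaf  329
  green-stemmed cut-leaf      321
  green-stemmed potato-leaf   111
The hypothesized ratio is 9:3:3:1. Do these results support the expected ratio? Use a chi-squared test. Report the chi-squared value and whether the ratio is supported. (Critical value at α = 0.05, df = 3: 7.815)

The 9:3:3:1 ratio has 16 parts, so with N = 1759 the expected counts are:
  purple-stemmed cut-leaf: 1759 × 9/16 = 989.4375
  purple-stemmed potato-leaf: 1759 × 3/16 = 329.8125
  green-stemmed cut-leaf: 1759 × 3/16 = 329.8125
  green-stemmed potato-leaf: 1759 × 1/16 = 109.9375
χ² = Σ (O − E)² / E
  purple-stemmed cut-leaf: (998 − 989.4375)² / 989.4375 = 0.0741
  purple-stemmed potato-leaf: (329 − 329.8125)² / 329.8125 = 0.0020
  green-stemmed cut-leaf: (321 − 329.8125)² / 329.8125 = 0.2355
  green-stemmed potato-leaf: (111 − 109.9375)² / 109.9375 = 0.0103
χ² = 0.0741 + 0.0020 + 0.2355 + 0.0103 = 0.3219 ≈ 0.322
Degrees of freedom = 4 − 1 = 3; critical value at α = 0.05 is 7.815.
Since 0.322 < 7.815, we fail to reject the null hypothesis — the data are consistent with the 9:3:3:1 ratio.

0.322; consistent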